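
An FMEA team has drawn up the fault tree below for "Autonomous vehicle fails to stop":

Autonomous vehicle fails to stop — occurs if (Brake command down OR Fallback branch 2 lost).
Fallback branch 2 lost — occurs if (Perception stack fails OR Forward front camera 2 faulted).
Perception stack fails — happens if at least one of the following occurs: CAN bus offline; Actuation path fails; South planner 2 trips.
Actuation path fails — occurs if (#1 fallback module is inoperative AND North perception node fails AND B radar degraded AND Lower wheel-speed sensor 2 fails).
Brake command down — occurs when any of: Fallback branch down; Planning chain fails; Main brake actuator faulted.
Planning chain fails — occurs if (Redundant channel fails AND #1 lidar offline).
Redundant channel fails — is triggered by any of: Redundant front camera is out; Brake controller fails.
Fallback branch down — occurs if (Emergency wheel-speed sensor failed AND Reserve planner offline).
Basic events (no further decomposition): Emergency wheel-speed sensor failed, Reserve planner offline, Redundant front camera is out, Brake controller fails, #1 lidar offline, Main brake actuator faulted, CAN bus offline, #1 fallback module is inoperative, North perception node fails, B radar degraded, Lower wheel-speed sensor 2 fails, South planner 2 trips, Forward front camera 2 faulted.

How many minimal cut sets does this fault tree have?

Fallback branch down [AND]: one cut set from each child combined → 1 × 1 = 1 cut set(s).
Redundant channel fails [OR]: union of children's cut sets → 2 cut set(s).
Planning chain fails [AND]: one cut set from each child combined → 2 × 1 = 2 cut set(s).
Brake command down [OR]: union of children's cut sets → 4 cut set(s).
Actuation path fails [AND]: one cut set from each child combined → 1 × 1 × 1 × 1 = 1 cut set(s).
Perception stack fails [OR]: union of children's cut sets → 3 cut set(s).
Fallback branch 2 lost [OR]: union of children's cut sets → 4 cut set(s).
Autonomous vehicle fails to stop [OR]: union of children's cut sets → 8 cut set(s).
Minimal cut sets: {Emergency wheel-speed sensor failed, Reserve planner offline}; {#1 lidar offline, Redundant front camera is out}; {#1 lidar offline, Brake controller fails}; {Main brake actuator faulted}; {CAN bus offline}; {#1 fallback module is inoperative, B radar degraded, Lower wheel-speed sensor 2 fails, North perception node fails}; {South planner 2 trips}; {Forward front camera 2 faulted}.

8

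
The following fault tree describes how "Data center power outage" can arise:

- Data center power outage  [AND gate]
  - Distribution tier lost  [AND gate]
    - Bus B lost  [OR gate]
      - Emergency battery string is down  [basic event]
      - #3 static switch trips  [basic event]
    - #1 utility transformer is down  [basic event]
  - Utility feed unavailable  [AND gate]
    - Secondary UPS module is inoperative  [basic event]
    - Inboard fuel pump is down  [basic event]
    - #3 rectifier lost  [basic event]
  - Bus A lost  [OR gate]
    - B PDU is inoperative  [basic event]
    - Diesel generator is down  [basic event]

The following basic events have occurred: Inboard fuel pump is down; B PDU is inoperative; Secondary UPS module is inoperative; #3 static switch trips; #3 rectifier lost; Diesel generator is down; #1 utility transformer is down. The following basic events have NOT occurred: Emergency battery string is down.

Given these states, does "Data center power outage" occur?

Bus B lost [OR]: Emergency battery string is down=not, #3 static switch trips=occurs → at least one input occurs → occurs.
Distribution tier lost [AND]: Bus B lost=occurs, #1 utility transformer is down=occurs → all inputs occur → occurs.
Utility feed unavailable [AND]: Secondary UPS module is inoperative=occurs, Inboard fuel pump is down=occurs, #3 rectifier lost=occurs → all inputs occur → occurs.
Bus A lost [OR]: B PDU is inoperative=occurs, Diesel generator is down=occurs → at least one input occurs → occurs.
Data center power outage [AND]: Distribution tier lost=occurs, Utility feed unavailable=occurs, Bus A lost=occurs → all inputs occur → occurs.

Yes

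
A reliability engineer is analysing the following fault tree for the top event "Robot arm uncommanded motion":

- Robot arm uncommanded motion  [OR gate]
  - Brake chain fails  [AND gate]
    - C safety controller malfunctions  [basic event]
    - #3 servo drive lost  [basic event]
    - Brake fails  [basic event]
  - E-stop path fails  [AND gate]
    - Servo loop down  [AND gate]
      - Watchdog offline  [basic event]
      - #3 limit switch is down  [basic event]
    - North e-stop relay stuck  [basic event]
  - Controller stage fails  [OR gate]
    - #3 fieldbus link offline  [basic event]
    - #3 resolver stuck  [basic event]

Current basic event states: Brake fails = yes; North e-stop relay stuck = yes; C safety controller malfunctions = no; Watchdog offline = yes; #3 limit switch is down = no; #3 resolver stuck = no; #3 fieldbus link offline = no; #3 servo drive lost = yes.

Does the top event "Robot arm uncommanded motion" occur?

Brake chain fails [AND]: C safety controller malfunctions=not, #3 servo drive lost=occurs, Brake fails=occurs → not all inputs occur → does not occur.
Servo loop down [AND]: Watchdog offline=occurs, #3 limit switch is down=not → not all inputs occur → does not occur.
E-stop path fails [AND]: Servo loop down=not, North e-stop relay stuck=occurs → not all inputs occur → does not occur.
Controller stage fails [OR]: #3 fieldbus link offline=not, #3 resolver stuck=not → no input occurs → does not occur.
Robot arm uncommanded motion [OR]: Brake chain fails=not, E-stop path fails=not, Controller stage fails=not → no input occurs → does not occur.

No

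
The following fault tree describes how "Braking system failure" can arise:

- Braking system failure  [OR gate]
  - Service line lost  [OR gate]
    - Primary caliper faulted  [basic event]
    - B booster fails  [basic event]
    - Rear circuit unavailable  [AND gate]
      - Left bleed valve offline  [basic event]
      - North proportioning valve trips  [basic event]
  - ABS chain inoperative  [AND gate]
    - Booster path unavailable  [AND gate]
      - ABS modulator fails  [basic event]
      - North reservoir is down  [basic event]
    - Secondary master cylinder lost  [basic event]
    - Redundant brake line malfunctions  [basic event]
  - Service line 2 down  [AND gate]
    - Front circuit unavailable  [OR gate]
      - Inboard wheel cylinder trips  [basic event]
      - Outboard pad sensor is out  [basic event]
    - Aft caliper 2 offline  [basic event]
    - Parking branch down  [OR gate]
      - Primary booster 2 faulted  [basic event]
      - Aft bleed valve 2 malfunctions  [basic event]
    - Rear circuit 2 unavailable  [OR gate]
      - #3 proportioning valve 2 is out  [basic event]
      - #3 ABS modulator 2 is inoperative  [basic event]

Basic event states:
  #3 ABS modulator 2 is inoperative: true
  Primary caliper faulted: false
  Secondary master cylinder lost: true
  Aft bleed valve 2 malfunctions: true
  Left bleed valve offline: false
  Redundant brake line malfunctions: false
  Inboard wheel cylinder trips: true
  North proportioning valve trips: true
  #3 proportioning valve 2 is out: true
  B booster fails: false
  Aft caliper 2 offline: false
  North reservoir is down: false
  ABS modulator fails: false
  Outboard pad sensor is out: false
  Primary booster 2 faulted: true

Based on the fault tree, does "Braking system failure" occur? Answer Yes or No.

Rear circuit unavailable [AND]: Left bleed valve offline=not, North proportioning valve trips=occurs → not all inputs occur → does not occur.
Service line lost [OR]: Primary caliper faulted=not, B booster fails=not, Rear circuit unavailable=not → no input occurs → does not occur.
Booster path unavailable [AND]: ABS modulator fails=not, North reservoir is down=not → not all inputs occur → does not occur.
ABS chain inoperative [AND]: Booster path unavailable=not, Secondary master cylinder lost=occurs, Redundant brake line malfunctions=not → not all inputs occur → does not occur.
Front circuit unavailable [OR]: Inboard wheel cylinder trips=occurs, Outboard pad sensor is out=not → at least one input occurs → occurs.
Parking branch down [OR]: Primary booster 2 faulted=occurs, Aft bleed valve 2 malfunctions=occurs → at least one input occurs → occurs.
Rear circuit 2 unavailable [OR]: #3 proportioning valve 2 is out=occurs, #3 ABS modulator 2 is inoperative=occurs → at least one input occurs → occurs.
Service line 2 down [AND]: Front circuit unavailable=occurs, Aft caliper 2 offline=not, Parking branch down=occurs, Rear circuit 2 unavailable=occurs → not all inputs occur → does not occur.
Braking system failure [OR]: Service line lost=not, ABS chain inoperative=not, Service line 2 down=not → no input occurs → does not occur.

No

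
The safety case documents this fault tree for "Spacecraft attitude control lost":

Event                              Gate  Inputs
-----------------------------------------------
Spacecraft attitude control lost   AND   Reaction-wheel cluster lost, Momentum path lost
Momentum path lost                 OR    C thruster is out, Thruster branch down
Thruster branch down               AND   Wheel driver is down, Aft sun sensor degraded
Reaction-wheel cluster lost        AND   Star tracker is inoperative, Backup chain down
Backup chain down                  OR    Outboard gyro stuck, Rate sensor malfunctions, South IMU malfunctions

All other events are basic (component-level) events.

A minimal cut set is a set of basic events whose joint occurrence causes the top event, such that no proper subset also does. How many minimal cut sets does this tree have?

6

Backup chain down [OR]: union of children's cut sets → 3 cut set(s).
Reaction-wheel cluster lost [AND]: one cut set from each child combined → 1 × 3 = 3 cut set(s).
Thruster branch down [AND]: one cut set from each child combined → 1 × 1 = 1 cut set(s).
Momentum path lost [OR]: union of children's cut sets → 2 cut set(s).
Spacecraft attitude control lost [AND]: one cut set from each child combined → 3 × 2 = 6 cut set(s).
Minimal cut sets: {C thruster is out, Outboard gyro stuck, Star tracker is inoperative}; {Aft sun sensor degraded, Outboard gyro stuck, Star tracker is inoperative, Wheel driver is down}; {C thruster is out, Rate sensor malfunctions, Star tracker is inoperative}; {Aft sun sensor degraded, Rate sensor malfunctions, Star tracker is inoperative, Wheel driver is down}; {C thruster is out, South IMU malfunctions, Star tracker is inoperative}; {Aft sun sensor degraded, South IMU malfunctions, Star tracker is inoperative, Wheel driver is down}.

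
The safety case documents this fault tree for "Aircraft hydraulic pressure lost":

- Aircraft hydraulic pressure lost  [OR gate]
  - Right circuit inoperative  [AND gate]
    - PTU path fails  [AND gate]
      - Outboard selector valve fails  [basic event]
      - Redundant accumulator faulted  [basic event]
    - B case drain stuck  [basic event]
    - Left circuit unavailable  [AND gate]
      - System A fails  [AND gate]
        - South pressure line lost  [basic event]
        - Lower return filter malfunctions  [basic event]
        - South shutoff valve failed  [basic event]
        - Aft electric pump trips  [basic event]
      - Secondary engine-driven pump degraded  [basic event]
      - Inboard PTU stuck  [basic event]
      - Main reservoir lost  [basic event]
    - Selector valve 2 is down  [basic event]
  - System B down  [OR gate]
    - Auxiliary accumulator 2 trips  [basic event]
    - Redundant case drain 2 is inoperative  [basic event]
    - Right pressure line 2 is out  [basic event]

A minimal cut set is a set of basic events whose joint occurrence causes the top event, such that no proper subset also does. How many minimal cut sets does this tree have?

4

PTU path fails [AND]: one cut set from each child combined → 1 × 1 = 1 cut set(s).
System A fails [AND]: one cut set from each child combined → 1 × 1 × 1 × 1 = 1 cut set(s).
Left circuit unavailable [AND]: one cut set from each child combined → 1 × 1 × 1 × 1 = 1 cut set(s).
Right circuit inoperative [AND]: one cut set from each child combined → 1 × 1 × 1 × 1 = 1 cut set(s).
System B down [OR]: union of children's cut sets → 3 cut set(s).
Aircraft hydraulic pressure lost [OR]: union of children's cut sets → 4 cut set(s).
Minimal cut sets: {Aft electric pump trips, B case drain stuck, Inboard PTU stuck, Lower return filter malfunctions, Main reservoir lost, Outboard selector valve fails, Redundant accumulator faulted, Secondary engine-driven pump degraded, Selector valve 2 is down, South pressure line lost, South shutoff valve failed}; {Auxiliary accumulator 2 trips}; {Redundant case drain 2 is inoperative}; {Right pressure line 2 is out}.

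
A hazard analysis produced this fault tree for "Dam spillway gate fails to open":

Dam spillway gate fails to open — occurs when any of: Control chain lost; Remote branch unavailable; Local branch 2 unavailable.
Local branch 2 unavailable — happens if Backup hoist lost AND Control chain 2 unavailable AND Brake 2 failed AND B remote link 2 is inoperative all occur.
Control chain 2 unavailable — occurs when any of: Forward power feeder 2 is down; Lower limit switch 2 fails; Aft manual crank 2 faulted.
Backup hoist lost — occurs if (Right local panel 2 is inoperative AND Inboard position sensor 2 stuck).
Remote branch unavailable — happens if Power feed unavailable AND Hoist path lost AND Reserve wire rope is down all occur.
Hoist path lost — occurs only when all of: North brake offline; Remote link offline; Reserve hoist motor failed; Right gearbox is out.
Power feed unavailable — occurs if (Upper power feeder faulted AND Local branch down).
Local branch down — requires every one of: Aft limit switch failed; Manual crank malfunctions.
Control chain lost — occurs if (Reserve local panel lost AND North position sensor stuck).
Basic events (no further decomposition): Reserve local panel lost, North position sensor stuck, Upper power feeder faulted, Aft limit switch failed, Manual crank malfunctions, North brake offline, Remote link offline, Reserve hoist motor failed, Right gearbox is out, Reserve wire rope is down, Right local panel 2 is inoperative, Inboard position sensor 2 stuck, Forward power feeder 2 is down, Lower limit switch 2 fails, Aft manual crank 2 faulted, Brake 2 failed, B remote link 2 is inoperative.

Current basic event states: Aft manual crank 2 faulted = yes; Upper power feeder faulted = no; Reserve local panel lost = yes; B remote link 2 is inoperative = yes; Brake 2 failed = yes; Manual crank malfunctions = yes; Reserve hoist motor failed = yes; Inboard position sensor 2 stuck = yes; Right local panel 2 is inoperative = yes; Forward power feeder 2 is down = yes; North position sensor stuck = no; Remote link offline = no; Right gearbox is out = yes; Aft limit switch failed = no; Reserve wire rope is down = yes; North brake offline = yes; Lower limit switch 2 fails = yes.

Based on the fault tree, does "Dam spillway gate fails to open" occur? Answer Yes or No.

Control chain lost [AND]: Reserve local panel lost=occurs, North position sensor stuck=not → not all inputs occur → does not occur.
Local branch down [AND]: Aft limit switch failed=not, Manual crank malfunctions=occurs → not all inputs occur → does not occur.
Power feed unavailable [AND]: Upper power feeder faulted=not, Local branch down=not → not all inputs occur → does not occur.
Hoist path lost [AND]: North brake offline=occurs, Remote link offline=not, Reserve hoist motor failed=occurs, Right gearbox is out=occurs → not all inputs occur → does not occur.
Remote branch unavailable [AND]: Power feed unavailable=not, Hoist path lost=not, Reserve wire rope is down=occurs → not all inputs occur → does not occur.
Backup hoist lost [AND]: Right local panel 2 is inoperative=occurs, Inboard position sensor 2 stuck=occurs → all inputs occur → occurs.
Control chain 2 unavailable [OR]: Forward power feeder 2 is down=occurs, Lower limit switch 2 fails=occurs, Aft manual crank 2 faulted=occurs → at least one input occurs → occurs.
Local branch 2 unavailable [AND]: Backup hoist lost=occurs, Control chain 2 unavailable=occurs, Brake 2 failed=occurs, B remote link 2 is inoperative=occurs → all inputs occur → occurs.
Dam spillway gate fails to open [OR]: Control chain lost=not, Remote branch unavailable=not, Local branch 2 unavailable=occurs → at least one input occurs → occurs.

Yes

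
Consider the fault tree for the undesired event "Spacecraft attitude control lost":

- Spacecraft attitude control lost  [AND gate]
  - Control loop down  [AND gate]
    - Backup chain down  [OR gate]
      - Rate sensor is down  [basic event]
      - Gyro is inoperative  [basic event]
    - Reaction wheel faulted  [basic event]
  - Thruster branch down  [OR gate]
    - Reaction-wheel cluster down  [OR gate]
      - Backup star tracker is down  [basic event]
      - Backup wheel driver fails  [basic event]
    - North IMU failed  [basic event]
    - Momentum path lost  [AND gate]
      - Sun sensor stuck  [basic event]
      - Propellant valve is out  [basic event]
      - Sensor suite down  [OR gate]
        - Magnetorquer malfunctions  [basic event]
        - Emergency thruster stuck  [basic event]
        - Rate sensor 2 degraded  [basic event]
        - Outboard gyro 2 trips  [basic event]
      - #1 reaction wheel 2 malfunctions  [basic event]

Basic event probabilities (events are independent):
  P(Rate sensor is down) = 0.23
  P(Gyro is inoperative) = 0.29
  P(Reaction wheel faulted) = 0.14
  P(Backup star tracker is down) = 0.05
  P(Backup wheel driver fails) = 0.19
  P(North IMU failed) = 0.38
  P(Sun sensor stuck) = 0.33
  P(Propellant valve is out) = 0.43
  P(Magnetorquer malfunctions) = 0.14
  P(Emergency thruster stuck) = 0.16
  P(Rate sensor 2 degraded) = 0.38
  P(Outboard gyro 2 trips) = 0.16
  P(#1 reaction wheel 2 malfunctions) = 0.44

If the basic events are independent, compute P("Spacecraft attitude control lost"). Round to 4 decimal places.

0.0344

P(Backup chain down) [OR] = 1 − (1−0.23) × (1−0.29) = 0.453300
P(Control loop down) [AND] = 0.453300 × 0.14 = 0.063462
P(Reaction-wheel cluster down) [OR] = 1 − (1−0.05) × (1−0.19) = 0.230500
P(Sensor suite down) [OR] = 1 − (1−0.14) × (1−0.16) × (1−0.38) × (1−0.16) = 0.623774
P(Momentum path lost) [AND] = 0.33 × 0.43 × 0.623774 × 0.44 = 0.038946
P(Thruster branch down) [OR] = 1 − (1−0.230500) × (1−0.38) × (1−0.038946) = 0.541491
P(Spacecraft attitude control lost) [AND] = 0.063462 × 0.541491 = 0.034364
Rounded to 4 decimal places: P(Spacecraft attitude control lost) ≈ 0.0344.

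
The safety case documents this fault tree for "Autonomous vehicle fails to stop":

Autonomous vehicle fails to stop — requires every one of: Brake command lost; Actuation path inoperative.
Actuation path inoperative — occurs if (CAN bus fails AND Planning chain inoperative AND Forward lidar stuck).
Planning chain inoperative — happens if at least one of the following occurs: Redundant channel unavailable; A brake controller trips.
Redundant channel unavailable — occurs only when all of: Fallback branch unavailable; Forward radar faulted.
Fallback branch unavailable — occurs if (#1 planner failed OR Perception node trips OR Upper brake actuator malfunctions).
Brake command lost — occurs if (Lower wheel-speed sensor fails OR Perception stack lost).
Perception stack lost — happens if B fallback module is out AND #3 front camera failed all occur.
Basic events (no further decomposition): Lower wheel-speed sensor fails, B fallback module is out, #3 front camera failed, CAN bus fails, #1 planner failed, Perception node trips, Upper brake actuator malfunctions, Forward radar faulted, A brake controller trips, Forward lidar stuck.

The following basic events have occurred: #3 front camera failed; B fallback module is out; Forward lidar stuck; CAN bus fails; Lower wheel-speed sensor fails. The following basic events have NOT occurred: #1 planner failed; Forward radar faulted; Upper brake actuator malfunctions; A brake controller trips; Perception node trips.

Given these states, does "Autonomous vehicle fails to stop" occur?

No

Perception stack lost [AND]: B fallback module is out=occurs, #3 front camera failed=occurs → all inputs occur → occurs.
Brake command lost [OR]: Lower wheel-speed sensor fails=occurs, Perception stack lost=occurs → at least one input occurs → occurs.
Fallback branch unavailable [OR]: #1 planner failed=not, Perception node trips=not, Upper brake actuator malfunctions=not → no input occurs → does not occur.
Redundant channel unavailable [AND]: Fallback branch unavailable=not, Forward radar faulted=not → not all inputs occur → does not occur.
Planning chain inoperative [OR]: Redundant channel unavailable=not, A brake controller trips=not → no input occurs → does not occur.
Actuation path inoperative [AND]: CAN bus fails=occurs, Planning chain inoperative=not, Forward lidar stuck=occurs → not all inputs occur → does not occur.
Autonomous vehicle fails to stop [AND]: Brake command lost=occurs, Actuation path inoperative=not → not all inputs occur → does not occur.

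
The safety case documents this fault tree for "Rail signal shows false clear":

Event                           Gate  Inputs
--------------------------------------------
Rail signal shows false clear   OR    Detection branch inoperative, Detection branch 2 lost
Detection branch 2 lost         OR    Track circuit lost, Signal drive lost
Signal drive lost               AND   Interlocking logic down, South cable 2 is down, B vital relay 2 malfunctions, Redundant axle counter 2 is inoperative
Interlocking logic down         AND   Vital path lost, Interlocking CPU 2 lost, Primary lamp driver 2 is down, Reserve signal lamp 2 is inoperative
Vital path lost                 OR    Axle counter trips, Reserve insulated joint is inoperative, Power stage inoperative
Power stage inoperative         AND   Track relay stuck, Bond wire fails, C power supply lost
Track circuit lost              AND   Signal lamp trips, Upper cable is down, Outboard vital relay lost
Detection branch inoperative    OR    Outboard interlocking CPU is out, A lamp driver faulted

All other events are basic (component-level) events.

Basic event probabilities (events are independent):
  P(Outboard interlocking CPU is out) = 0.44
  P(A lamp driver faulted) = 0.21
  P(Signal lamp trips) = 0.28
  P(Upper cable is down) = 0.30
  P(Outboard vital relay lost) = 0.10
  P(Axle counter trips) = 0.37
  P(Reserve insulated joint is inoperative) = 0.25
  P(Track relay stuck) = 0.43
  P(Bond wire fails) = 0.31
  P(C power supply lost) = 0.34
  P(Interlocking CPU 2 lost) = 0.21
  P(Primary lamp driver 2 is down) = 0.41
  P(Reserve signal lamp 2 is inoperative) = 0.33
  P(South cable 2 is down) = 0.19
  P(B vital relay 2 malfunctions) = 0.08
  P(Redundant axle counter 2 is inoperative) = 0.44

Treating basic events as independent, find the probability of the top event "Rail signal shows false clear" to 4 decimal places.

0.5614

P(Detection branch inoperative) [OR] = 1 − (1−0.44) × (1−0.21) = 0.557600
P(Track circuit lost) [AND] = 0.28 × 0.30 × 0.10 = 0.008400
P(Power stage inoperative) [AND] = 0.43 × 0.31 × 0.34 = 0.045322
P(Vital path lost) [OR] = 1 − (1−0.37) × (1−0.25) × (1−0.045322) = 0.548915
P(Interlocking logic down) [AND] = 0.548915 × 0.21 × 0.41 × 0.33 = 0.015596
P(Signal drive lost) [AND] = 0.015596 × 0.19 × 0.08 × 0.44 = 0.000104
P(Detection branch 2 lost) [OR] = 1 − (1−0.008400) × (1−0.000104) = 0.008503
P(Rail signal shows false clear) [OR] = 1 − (1−0.557600) × (1−0.008503) = 0.561362
Rounded to 4 decimal places: P(Rail signal shows false clear) ≈ 0.5614.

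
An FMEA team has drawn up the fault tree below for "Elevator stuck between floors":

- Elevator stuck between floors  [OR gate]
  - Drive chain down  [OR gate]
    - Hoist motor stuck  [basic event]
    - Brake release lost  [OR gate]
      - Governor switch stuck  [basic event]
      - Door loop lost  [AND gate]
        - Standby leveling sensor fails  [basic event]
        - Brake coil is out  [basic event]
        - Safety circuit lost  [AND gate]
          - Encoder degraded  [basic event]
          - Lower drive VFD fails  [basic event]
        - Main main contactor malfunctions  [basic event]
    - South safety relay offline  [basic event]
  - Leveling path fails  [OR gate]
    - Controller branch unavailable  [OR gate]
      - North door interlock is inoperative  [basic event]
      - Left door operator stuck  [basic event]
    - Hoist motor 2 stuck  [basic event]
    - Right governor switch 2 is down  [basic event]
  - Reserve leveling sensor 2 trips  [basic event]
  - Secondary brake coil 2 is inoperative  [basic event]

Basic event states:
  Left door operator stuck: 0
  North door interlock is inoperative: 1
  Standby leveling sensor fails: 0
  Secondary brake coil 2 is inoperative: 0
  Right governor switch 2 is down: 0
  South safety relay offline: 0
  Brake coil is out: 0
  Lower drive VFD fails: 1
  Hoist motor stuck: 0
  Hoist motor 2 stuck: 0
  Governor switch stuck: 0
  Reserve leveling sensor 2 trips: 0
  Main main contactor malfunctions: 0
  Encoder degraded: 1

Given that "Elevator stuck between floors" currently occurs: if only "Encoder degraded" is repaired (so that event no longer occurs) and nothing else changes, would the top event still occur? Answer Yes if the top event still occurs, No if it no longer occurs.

Counterfactual: set "Encoder degraded" to not occurred.
Safety circuit lost [AND]: Encoder degraded=not, Lower drive VFD fails=occurs → not all inputs occur → does not occur.
Door loop lost [AND]: Standby leveling sensor fails=not, Brake coil is out=not, Safety circuit lost=not, Main main contactor malfunctions=not → not all inputs occur → does not occur.
Brake release lost [OR]: Governor switch stuck=not, Door loop lost=not → no input occurs → does not occur.
Drive chain down [OR]: Hoist motor stuck=not, Brake release lost=not, South safety relay offline=not → no input occurs → does not occur.
Controller branch unavailable [OR]: North door interlock is inoperative=occurs, Left door operator stuck=not → at least one input occurs → occurs.
Leveling path fails [OR]: Controller branch unavailable=occurs, Hoist motor 2 stuck=not, Right governor switch 2 is down=not → at least one input occurs → occurs.
Elevator stuck between floors [OR]: Drive chain down=not, Leveling path fails=occurs, Reserve leveling sensor 2 trips=not, Secondary brake coil 2 is inoperative=not → at least one input occurs → occurs.

Yes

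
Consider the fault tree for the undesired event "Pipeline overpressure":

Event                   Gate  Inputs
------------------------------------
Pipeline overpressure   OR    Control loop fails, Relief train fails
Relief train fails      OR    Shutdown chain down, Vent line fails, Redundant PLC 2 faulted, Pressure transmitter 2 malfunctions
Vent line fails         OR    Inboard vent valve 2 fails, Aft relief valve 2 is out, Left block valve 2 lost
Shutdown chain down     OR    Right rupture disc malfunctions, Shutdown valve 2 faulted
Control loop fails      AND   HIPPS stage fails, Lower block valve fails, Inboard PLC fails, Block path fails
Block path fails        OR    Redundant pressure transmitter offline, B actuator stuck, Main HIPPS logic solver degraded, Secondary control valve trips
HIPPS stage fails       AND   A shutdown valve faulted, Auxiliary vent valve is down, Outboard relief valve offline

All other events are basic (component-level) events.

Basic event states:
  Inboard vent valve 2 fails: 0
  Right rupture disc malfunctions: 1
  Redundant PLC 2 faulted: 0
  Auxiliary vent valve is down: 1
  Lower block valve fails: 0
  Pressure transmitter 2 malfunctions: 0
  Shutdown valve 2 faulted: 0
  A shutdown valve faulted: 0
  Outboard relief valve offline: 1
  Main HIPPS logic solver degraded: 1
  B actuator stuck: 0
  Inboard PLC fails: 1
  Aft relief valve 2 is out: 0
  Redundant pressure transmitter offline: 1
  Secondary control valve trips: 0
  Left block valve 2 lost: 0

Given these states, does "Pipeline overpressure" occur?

Yes

HIPPS stage fails [AND]: A shutdown valve faulted=not, Auxiliary vent valve is down=occurs, Outboard relief valve offline=occurs → not all inputs occur → does not occur.
Block path fails [OR]: Redundant pressure transmitter offline=occurs, B actuator stuck=not, Main HIPPS logic solver degraded=occurs, Secondary control valve trips=not → at least one input occurs → occurs.
Control loop fails [AND]: HIPPS stage fails=not, Lower block valve fails=not, Inboard PLC fails=occurs, Block path fails=occurs → not all inputs occur → does not occur.
Shutdown chain down [OR]: Right rupture disc malfunctions=occurs, Shutdown valve 2 faulted=not → at least one input occurs → occurs.
Vent line fails [OR]: Inboard vent valve 2 fails=not, Aft relief valve 2 is out=not, Left block valve 2 lost=not → no input occurs → does not occur.
Relief train fails [OR]: Shutdown chain down=occurs, Vent line fails=not, Redundant PLC 2 faulted=not, Pressure transmitter 2 malfunctions=not → at least one input occurs → occurs.
Pipeline overpressure [OR]: Control loop fails=not, Relief train fails=occurs → at least one input occurs → occurs.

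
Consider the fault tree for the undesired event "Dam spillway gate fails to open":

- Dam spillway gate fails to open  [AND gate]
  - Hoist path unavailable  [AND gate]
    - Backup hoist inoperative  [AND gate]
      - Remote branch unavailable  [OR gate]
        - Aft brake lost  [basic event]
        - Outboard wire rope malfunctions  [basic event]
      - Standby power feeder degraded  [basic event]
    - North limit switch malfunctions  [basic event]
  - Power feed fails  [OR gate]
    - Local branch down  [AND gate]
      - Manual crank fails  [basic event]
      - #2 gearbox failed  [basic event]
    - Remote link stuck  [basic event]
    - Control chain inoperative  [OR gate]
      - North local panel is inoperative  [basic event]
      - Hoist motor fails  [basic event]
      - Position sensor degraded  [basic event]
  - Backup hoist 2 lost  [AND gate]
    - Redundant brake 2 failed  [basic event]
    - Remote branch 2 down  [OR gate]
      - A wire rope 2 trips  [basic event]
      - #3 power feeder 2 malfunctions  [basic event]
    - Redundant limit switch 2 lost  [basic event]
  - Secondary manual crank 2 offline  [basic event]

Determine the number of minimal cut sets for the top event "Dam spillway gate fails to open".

20

Remote branch unavailable [OR]: union of children's cut sets → 2 cut set(s).
Backup hoist inoperative [AND]: one cut set from each child combined → 2 × 1 = 2 cut set(s).
Hoist path unavailable [AND]: one cut set from each child combined → 2 × 1 = 2 cut set(s).
Local branch down [AND]: one cut set from each child combined → 1 × 1 = 1 cut set(s).
Control chain inoperative [OR]: union of children's cut sets → 3 cut set(s).
Power feed fails [OR]: union of children's cut sets → 5 cut set(s).
Remote branch 2 down [OR]: union of children's cut sets → 2 cut set(s).
Backup hoist 2 lost [AND]: one cut set from each child combined → 1 × 2 × 1 = 2 cut set(s).
Dam spillway gate fails to open [AND]: one cut set from each child combined → 2 × 5 × 2 × 1 = 20 cut set(s).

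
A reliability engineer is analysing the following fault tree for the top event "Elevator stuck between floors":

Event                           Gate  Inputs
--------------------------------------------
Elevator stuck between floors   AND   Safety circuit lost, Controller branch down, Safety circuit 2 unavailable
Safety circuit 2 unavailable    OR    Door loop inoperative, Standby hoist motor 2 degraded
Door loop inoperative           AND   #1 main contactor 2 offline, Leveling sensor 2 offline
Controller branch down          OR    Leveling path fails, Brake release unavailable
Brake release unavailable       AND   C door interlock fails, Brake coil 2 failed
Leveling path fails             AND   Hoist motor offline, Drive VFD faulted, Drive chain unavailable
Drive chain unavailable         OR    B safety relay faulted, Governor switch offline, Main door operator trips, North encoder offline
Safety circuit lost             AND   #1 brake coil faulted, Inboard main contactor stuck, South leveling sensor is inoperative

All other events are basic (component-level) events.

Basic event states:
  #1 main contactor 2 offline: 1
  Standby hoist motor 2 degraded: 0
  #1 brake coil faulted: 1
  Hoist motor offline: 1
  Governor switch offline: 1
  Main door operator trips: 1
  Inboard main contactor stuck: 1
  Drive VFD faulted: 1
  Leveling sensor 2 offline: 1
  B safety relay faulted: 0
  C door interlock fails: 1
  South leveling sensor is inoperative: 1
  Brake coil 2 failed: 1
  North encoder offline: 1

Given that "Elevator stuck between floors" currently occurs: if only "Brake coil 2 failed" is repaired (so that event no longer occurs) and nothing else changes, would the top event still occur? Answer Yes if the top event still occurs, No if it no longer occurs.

Yes

Counterfactual: set "Brake coil 2 failed" to not occurred.
Safety circuit lost [AND]: #1 brake coil faulted=occurs, Inboard main contactor stuck=occurs, South leveling sensor is inoperative=occurs → all inputs occur → occurs.
Drive chain unavailable [OR]: B safety relay faulted=not, Governor switch offline=occurs, Main door operator trips=occurs, North encoder offline=occurs → at least one input occurs → occurs.
Leveling path fails [AND]: Hoist motor offline=occurs, Drive VFD faulted=occurs, Drive chain unavailable=occurs → all inputs occur → occurs.
Brake release unavailable [AND]: C door interlock fails=occurs, Brake coil 2 failed=not → not all inputs occur → does not occur.
Controller branch down [OR]: Leveling path fails=occurs, Brake release unavailable=not → at least one input occurs → occurs.
Door loop inoperative [AND]: #1 main contactor 2 offline=occurs, Leveling sensor 2 offline=occurs → all inputs occur → occurs.
Safety circuit 2 unavailable [OR]: Door loop inoperative=occurs, Standby hoist motor 2 degraded=not → at least one input occurs → occurs.
Elevator stuck between floors [AND]: Safety circuit lost=occurs, Controller branch down=occurs, Safety circuit 2 unavailable=occurs → all inputs occur → occurs.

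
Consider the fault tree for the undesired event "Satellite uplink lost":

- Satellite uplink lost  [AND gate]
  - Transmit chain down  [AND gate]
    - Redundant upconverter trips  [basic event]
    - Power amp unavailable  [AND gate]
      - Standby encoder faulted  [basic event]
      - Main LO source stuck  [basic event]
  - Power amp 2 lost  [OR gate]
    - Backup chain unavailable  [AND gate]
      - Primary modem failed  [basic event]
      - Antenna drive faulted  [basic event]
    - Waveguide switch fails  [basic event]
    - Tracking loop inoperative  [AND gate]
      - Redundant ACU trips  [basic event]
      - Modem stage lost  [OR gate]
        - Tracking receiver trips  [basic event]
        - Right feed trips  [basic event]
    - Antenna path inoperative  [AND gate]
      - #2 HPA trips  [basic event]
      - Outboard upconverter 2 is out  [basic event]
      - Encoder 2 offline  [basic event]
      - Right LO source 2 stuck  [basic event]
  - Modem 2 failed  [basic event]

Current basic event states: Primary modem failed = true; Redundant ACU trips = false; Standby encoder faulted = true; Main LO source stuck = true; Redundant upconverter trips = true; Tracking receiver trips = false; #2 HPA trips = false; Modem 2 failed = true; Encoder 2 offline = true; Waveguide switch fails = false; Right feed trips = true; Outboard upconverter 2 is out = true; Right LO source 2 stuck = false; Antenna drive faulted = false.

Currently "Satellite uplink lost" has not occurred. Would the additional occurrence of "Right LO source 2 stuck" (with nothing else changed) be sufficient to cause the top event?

No

Counterfactual: set "Right LO source 2 stuck" to occurred.
Power amp unavailable [AND]: Standby encoder faulted=occurs, Main LO source stuck=occurs → all inputs occur → occurs.
Transmit chain down [AND]: Redundant upconverter trips=occurs, Power amp unavailable=occurs → all inputs occur → occurs.
Backup chain unavailable [AND]: Primary modem failed=occurs, Antenna drive faulted=not → not all inputs occur → does not occur.
Modem stage lost [OR]: Tracking receiver trips=not, Right feed trips=occurs → at least one input occurs → occurs.
Tracking loop inoperative [AND]: Redundant ACU trips=not, Modem stage lost=occurs → not all inputs occur → does not occur.
Antenna path inoperative [AND]: #2 HPA trips=not, Outboard upconverter 2 is out=occurs, Encoder 2 offline=occurs, Right LO source 2 stuck=occurs → not all inputs occur → does not occur.
Power amp 2 lost [OR]: Backup chain unavailable=not, Waveguide switch fails=not, Tracking loop inoperative=not, Antenna path inoperative=not → no input occurs → does not occur.
Satellite uplink lost [AND]: Transmit chain down=occurs, Power amp 2 lost=not, Modem 2 failed=occurs → not all inputs occur → does not occur.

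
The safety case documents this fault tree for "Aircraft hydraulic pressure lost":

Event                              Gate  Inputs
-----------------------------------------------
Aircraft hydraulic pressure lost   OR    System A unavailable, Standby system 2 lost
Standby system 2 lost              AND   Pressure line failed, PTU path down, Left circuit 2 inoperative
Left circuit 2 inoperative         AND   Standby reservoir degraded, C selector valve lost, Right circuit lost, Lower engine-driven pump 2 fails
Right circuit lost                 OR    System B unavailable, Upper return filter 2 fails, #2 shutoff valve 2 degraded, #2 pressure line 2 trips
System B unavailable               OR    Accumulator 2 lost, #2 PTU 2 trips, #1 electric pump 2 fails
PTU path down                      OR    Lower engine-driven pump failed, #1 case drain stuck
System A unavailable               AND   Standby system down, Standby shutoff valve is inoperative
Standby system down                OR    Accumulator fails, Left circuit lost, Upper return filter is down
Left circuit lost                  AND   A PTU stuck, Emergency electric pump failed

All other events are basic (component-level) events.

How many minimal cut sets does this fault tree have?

Left circuit lost [AND]: one cut set from each child combined → 1 × 1 = 1 cut set(s).
Standby system down [OR]: union of children's cut sets → 3 cut set(s).
System A unavailable [AND]: one cut set from each child combined → 3 × 1 = 3 cut set(s).
PTU path down [OR]: union of children's cut sets → 2 cut set(s).
System B unavailable [OR]: union of children's cut sets → 3 cut set(s).
Right circuit lost [OR]: union of children's cut sets → 6 cut set(s).
Left circuit 2 inoperative [AND]: one cut set from each child combined → 1 × 1 × 6 × 1 = 6 cut set(s).
Standby system 2 lost [AND]: one cut set from each child combined → 1 × 2 × 6 = 12 cut set(s).
Aircraft hydraulic pressure lost [OR]: union of children's cut sets → 15 cut set(s).

15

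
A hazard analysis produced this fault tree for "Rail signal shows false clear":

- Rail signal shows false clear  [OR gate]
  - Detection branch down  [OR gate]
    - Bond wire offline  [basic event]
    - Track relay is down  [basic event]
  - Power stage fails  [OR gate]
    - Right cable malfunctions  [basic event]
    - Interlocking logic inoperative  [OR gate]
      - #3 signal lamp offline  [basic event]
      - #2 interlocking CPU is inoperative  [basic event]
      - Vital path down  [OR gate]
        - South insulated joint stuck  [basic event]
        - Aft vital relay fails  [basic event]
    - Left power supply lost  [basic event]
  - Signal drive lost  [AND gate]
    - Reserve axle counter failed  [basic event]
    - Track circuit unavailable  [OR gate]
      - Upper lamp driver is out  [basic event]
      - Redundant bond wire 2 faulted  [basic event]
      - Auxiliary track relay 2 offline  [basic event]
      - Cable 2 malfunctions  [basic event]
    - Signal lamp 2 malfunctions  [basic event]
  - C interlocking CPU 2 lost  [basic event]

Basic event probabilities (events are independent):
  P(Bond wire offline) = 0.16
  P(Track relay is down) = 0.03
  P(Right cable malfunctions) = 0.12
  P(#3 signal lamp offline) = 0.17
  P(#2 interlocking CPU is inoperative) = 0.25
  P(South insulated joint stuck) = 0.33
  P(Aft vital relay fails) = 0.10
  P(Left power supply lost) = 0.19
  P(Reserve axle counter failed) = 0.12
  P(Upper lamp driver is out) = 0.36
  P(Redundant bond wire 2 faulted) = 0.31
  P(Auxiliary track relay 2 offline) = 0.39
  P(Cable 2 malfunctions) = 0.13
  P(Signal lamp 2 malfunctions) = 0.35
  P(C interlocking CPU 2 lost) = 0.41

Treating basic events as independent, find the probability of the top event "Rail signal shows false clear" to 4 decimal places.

0.8755

P(Detection branch down) [OR] = 1 − (1−0.16) × (1−0.03) = 0.185200
P(Vital path down) [OR] = 1 − (1−0.33) × (1−0.10) = 0.397000
P(Interlocking logic inoperative) [OR] = 1 − (1−0.17) × (1−0.25) × (1−0.397000) = 0.624633
P(Power stage fails) [OR] = 1 − (1−0.12) × (1−0.624633) × (1−0.19) = 0.732438
P(Track circuit unavailable) [OR] = 1 − (1−0.36) × (1−0.31) × (1−0.39) × (1−0.13) = 0.765643
P(Signal drive lost) [AND] = 0.12 × 0.765643 × 0.35 = 0.032157
P(Rail signal shows false clear) [OR] = 1 − (1−0.185200) × (1−0.732438) × (1−0.032157) × (1−0.41) = 0.875511
Rounded to 4 decimal places: P(Rail signal shows false clear) ≈ 0.8755.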